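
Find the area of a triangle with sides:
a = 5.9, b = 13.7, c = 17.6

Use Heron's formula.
s = (a+b+c)/2 = (5.9+13.7+17.6)/2 = 18.6
A = √(s(s-a)(s-b)(s-c)) = √(18.6·12.7·4.9·1)
A = √1157.48 = 34.02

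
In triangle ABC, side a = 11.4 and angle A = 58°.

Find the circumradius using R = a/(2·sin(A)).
R = a/(2·sin(A)) = 11.4/(2·sin(58°))
R = 11.4/(2·0.848048) = 11.4/1.696096 = 6.721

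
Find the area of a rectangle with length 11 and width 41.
Area = length * width
Area = 11 * 41
Area = 451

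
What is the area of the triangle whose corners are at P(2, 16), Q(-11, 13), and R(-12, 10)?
Using the coordinate formula: Area = (1/2)|x₁(y₂-y₃) + x₂(y₃-y₁) + x₃(y₁-y₂)|
Area = (1/2)|2(13-10) + (-11)(10-16) + (-12)(16-13)|
Area = (1/2)|2*3 + (-11)*(-6) + (-12)*3|
Area = (1/2)|6 + 66 + (-36)|
Area = (1/2)*36 = 18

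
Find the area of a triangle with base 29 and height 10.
Area = (1/2) * base * height
Area = (1/2) * 29 * 10
Area = 145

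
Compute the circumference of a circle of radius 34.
Circumference = 2 * pi * r
Circumference = 2 * pi * 34
Circumference = 213.63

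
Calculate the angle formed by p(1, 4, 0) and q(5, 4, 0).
p·q = 21, |p|² = 17, |q|² = 41
cos θ = 21/√697 ≈ 0.7954
θ ≈ 37.3°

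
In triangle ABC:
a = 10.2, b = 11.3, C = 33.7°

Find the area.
Using A = ½ab·sin(C):
A = ½·10.2·11.3·sin(33.7°) = ½·115.26·0.554844 = 31.98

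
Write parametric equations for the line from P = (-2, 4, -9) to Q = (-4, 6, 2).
Direction vector d = Q - P = (-2, 2, 11)
x = -2 - 2t, y = 4 + 2t, z = -9 + 11t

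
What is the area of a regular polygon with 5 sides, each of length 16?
For a regular 5-gon with side length s = 16:
Apothem a = s / (2*tan(pi/5)) = 16 / (2*tan(pi/5)) ≈ 11.0111
Perimeter P = 5 * 16 = 80
Area = (1/2) * P * a = (1/2) * 80 * 11.0111 = 440.44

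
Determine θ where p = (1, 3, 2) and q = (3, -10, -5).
p·q = -37, |p|² = 14, |q|² = 134
cos θ = -37/√1876 ≈ -0.8543
θ ≈ 148.7°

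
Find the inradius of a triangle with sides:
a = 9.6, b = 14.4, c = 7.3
s = (a+b+c)/2 = (9.6+14.4+7.3)/2 = 15.65
Area = √(s(s-a)(s-b)(s-c)) = √(15.65·6.05·1.25·8.35) = 31.4364
r = Area/s = 31.4364/15.65 = 2.009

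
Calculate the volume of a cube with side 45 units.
Volume = s³
Volume = 45³
Volume = 91125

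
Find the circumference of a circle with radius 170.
Circumference = 2 * pi * r
Circumference = 2 * pi * 170
Circumference = 1068.14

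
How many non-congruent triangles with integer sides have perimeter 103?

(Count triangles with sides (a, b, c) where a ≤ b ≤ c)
With a ≤ b ≤ c and a + b + c = 103, the triangle inequality a + b > c gives c < 103/2, so c ≤ 51.
Iterate a from 1 to ⌊p/3⌋ = 34; for each a, b ranges from a to ⌊(p−a)/2⌋ with c = p − a − b, keeping only c ≥ b.
Triples: (1, 51, 51), (2, 50, 51), (3, 49, 51), …
Count = 234 triangles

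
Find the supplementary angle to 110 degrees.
Supplementary angles sum to 180 degrees.
Other angle = 180 - 110
Other angle = 70 degrees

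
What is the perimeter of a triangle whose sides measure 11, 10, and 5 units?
Perimeter = sum of all sides
Perimeter = 11 + 10 + 5
Perimeter = 26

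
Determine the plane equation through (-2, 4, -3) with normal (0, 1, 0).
d = n·P = (0)(-2) + (1)(4) + (0)(-3) = 4
Plane: y = 4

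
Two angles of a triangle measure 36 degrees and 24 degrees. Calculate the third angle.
Sum of angles in a triangle = 180 degrees
Third angle = 180 - 36 - 24
Third angle = 120 degrees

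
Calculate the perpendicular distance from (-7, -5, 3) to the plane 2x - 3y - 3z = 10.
d = |2(-7) + (-3)(-5) + (-3)(3) - (10)| / √(2² + (-3)² + (-3)²) = 18/√22 = 3.838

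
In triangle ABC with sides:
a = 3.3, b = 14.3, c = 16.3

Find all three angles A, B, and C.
By the law of cosines:
cos(A) = (b² + c² - a²)/(2bc) = 0.985220  →  A = 9.863°
cos(B) = (a² + c² - b²)/(2ac) = 0.670106  →  B = 47.92°
cos(C) = (a² + b² - c²)/(2ab) = -0.533058  →  C = 122.2°
Check: A + B + C = 180.0° ✓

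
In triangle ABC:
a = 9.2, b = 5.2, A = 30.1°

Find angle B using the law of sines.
sin(B)/b = sin(A)/a
sin(B) = b·sin(A)/a = 5.2·sin(30.1°)/9.2 = 0.283463
B = arcsin(0.283463) = 16.47°  (b ≤ a, so B ≤ A and the acute solution is unique)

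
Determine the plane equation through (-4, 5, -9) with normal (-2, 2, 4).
d = n·P = (-2)(-4) + (2)(5) + (4)(-9) = -18
Plane: -2x + 2y + 4z = -18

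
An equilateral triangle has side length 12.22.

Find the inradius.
For an equilateral triangle, r = s/(2√3) where s is the side.
r = 12.22/(2√3) = 12.22/3.464102 = 3.528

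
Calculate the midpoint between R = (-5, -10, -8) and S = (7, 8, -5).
Midpoint = ((-5+7)/2, (-10+8)/2, (-8-5)/2) = (1, -1, -6.5)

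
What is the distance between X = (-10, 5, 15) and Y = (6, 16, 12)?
d = √[(16)² + (11)² + (-3)²] = √386 = 19.65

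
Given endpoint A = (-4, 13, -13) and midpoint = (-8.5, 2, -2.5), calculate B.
B = (2×(-8.5) - (-4), 2×2 - 13, 2×(-2.5) - (-13)) = (-13, -9, 8)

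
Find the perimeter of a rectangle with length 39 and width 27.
Perimeter = 2 * (length + width)
Perimeter = 2 * (39 + 27)
Perimeter = 2 * 66
Perimeter = 132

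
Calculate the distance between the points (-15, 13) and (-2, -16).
Using the distance formula: d = sqrt((x₂-x₁)² + (y₂-y₁)²)
dx = (-2) - (-15) = 13
dy = (-16) - 13 = -29
d = sqrt(13² + (-29)²) = sqrt(169 + 841) = sqrt(1010) = 31.78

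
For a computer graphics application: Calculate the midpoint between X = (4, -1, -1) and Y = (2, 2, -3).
Midpoint = ((4+2)/2, (-1+2)/2, (-1-3)/2) = (3, 0.5, -2)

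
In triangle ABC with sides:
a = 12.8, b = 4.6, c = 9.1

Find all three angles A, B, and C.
By the law of cosines:
cos(A) = (b² + c² - a²)/(2bc) = -0.715122  →  A = 135.7°
cos(B) = (a² + c² - b²)/(2ac) = 0.967934  →  B = 14.55°
cos(C) = (a² + b² - c²)/(2ab) = 0.867782  →  C = 29.8°
Check: A + B + C = 180.0° ✓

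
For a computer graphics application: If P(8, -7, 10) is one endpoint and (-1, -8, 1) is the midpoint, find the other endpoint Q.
Q = (2×(-1) - 8, 2×(-8) - (-7), 2×1 - 10) = (-10, -9, -8)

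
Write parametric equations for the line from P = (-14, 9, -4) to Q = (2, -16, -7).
Direction vector d = Q - P = (16, -25, -3)
x = -14 + 16t, y = 9 - 25t, z = -4 - 3t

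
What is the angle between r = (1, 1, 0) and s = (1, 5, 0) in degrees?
r·s = 6, |r|² = 2, |s|² = 26
cos θ = 6/√52 ≈ 0.8321
θ ≈ 33.69°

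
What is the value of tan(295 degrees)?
tan(295 degrees) = -2.1445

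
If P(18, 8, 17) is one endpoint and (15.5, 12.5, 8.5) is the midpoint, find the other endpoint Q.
Q = (2×15.5 - 18, 2×12.5 - 8, 2×8.5 - 17) = (13, 17, 0)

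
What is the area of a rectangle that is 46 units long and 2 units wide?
Area = length * width
Area = 46 * 2
Area = 92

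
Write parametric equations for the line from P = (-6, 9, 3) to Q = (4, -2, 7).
Direction vector d = Q - P = (10, -11, 4)
x = -6 + 10t, y = 9 - 11t, z = 3 + 4t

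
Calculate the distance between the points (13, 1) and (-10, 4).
Using the distance formula: d = sqrt((x₂-x₁)² + (y₂-y₁)²)
dx = (-10) - 13 = -23
dy = 4 - 1 = 3
d = sqrt((-23)² + 3²) = sqrt(529 + 9) = sqrt(538) = 23.19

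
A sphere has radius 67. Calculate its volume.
Volume = (4/3) * pi * r³
Volume = (4/3) * pi * 67³
Volume = (4/3) * pi * 300763
Volume = 1259833.11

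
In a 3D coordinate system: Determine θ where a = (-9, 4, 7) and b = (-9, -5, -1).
a·b = 54, |a|² = 146, |b|² = 107
cos θ = 54/√15622 ≈ 0.432
θ ≈ 64.4°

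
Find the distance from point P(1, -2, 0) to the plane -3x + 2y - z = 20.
d = |(-3)(1) + 2(-2) + (-1)(0) - (20)| / √((-3)² + 2² + (-1)²) = 27/√14 = 7.216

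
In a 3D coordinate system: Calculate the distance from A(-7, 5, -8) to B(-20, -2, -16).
d = √[(-13)² + (-7)² + (-8)²] = √282 = 16.79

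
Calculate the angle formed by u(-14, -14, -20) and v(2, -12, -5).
u·v = 240, |u|² = 792, |v|² = 173
cos θ = 240/√137016 ≈ 0.6484
θ ≈ 49.58°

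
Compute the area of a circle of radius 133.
Area = pi * r²
Area = pi * 133²
Area = pi * 17689
Area = 55571.63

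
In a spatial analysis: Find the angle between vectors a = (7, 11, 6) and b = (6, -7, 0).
a·b = -35, |a|² = 206, |b|² = 85
cos θ = -35/√17510 ≈ -0.2645
θ ≈ 105.3°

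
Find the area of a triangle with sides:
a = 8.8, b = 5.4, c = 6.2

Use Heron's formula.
s = (a+b+c)/2 = (8.8+5.4+6.2)/2 = 10.2
A = √(s(s-a)(s-b)(s-c)) = √(10.2·1.4·4.8·4)
A = √274.176 = 16.56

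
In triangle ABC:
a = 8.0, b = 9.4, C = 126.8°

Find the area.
Using A = ½ab·sin(C):
A = ½·8.0·9.4·sin(126.8°) = ½·75.2·0.800731 = 30.11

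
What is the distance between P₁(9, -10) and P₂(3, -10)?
Using the distance formula: d = sqrt((x₂-x₁)² + (y₂-y₁)²)
dx = 3 - 9 = -6
dy = (-10) - (-10) = 0
d = sqrt((-6)² + 0²) = sqrt(36 + 0) = sqrt(36) = 6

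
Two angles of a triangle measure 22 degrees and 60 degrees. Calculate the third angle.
Sum of angles in a triangle = 180 degrees
Third angle = 180 - 22 - 60
Third angle = 98 degrees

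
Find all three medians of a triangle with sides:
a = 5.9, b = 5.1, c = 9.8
Using m_x = ½√(2y² + 2z² - x²):
m_a = ½√(2·5.1² + 2·9.8² - 5.9²) = ½√209.29 = 7.233
m_b = ½√(2·5.9² + 2·9.8² - 5.1²) = ½√235.69 = 7.676
m_c = ½√(2·5.9² + 2·5.1² - 9.8²) = ½√25.6 = 2.53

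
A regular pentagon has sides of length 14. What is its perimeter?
Perimeter = number of sides * side length
Perimeter = 5 * 14
Perimeter = 70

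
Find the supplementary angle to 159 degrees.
Supplementary angles sum to 180 degrees.
Other angle = 180 - 159
Other angle = 21 degrees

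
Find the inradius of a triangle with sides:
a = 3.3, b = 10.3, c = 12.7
s = (a+b+c)/2 = (3.3+10.3+12.7)/2 = 13.15
Area = √(s(s-a)(s-b)(s-c)) = √(13.15·9.85·2.85·0.45) = 12.8887
r = Area/s = 12.8887/13.15 = 0.9801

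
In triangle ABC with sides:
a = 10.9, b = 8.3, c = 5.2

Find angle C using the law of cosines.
cos(C) = (a² + b² - c²)/(2ab)
cos(C) = (10.9² + 8.3² - 5.2²)/(2·10.9·8.3) = 160.66/180.94 = 0.887919
C = arccos(0.887919) = 27.39°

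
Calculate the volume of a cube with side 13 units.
Volume = s³
Volume = 13³
Volume = 2197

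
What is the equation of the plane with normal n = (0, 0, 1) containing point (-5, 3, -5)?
d = n·P = (0)(-5) + (0)(3) + (1)(-5) = -5
Plane: z = -5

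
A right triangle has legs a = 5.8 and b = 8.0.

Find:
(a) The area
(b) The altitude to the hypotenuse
(a) Area = ½ab = ½·5.8·8.0 = 23.2
(b) Hypotenuse c = √(5.8² + 8.0²) = √97.64 = 9.8813
    Area = ½·c·h_c  →  h_c = 2·Area/c = 2·23.2/9.8813 = 4.696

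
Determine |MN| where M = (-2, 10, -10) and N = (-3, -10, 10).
d = √[(-1)² + (-20)² + (20)²] = √801 = 28.3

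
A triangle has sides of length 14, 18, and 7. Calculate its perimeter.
Perimeter = sum of all sides
Perimeter = 14 + 18 + 7
Perimeter = 39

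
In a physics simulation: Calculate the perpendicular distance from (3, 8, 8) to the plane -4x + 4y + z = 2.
d = |(-4)(3) + 4(8) + 1(8) - (2)| / √((-4)² + 4² + 1²) = 26/√33 = 4.526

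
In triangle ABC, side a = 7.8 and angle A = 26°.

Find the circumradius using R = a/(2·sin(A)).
R = a/(2·sin(A)) = 7.8/(2·sin(26°))
R = 7.8/(2·0.438371) = 7.8/0.876742 = 8.897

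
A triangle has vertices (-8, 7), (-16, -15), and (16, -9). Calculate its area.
Using the coordinate formula: Area = (1/2)|x₁(y₂-y₃) + x₂(y₃-y₁) + x₃(y₁-y₂)|
Area = (1/2)|(-8)((-15)-(-9)) + (-16)((-9)-7) + 16(7-(-15))|
Area = (1/2)|(-8)*(-6) + (-16)*(-16) + 16*22|
Area = (1/2)|48 + 256 + 352|
Area = (1/2)*656 = 328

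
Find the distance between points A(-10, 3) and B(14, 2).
Using the distance formula: d = sqrt((x₂-x₁)² + (y₂-y₁)²)
dx = 14 - (-10) = 24
dy = 2 - 3 = -1
d = sqrt(24² + (-1)²) = sqrt(576 + 1) = sqrt(577) = 24.02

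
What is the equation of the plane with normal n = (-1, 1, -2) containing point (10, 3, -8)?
d = n·P = (-1)(10) + (1)(3) + (-2)(-8) = 9
Plane: -x + y - 2z = 9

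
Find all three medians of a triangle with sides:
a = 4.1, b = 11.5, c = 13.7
Using m_x = ½√(2y² + 2z² - x²):
m_a = ½√(2·11.5² + 2·13.7² - 4.1²) = ½√623.07 = 12.48
m_b = ½√(2·4.1² + 2·13.7² - 11.5²) = ½√276.75 = 8.318
m_c = ½√(2·4.1² + 2·11.5² - 13.7²) = ½√110.43 = 5.254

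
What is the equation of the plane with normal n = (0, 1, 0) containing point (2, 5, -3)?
d = n·P = (0)(2) + (1)(5) + (0)(-3) = 5
Plane: y = 5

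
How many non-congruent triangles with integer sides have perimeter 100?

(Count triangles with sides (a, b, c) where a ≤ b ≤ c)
With a ≤ b ≤ c and a + b + c = 100, the triangle inequality a + b > c gives c < 100/2, so c ≤ 49.
Iterate a from 1 to ⌊p/3⌋ = 33; for each a, b ranges from a to ⌊(p−a)/2⌋ with c = p − a − b, keeping only c ≥ b.
Triples: (2, 49, 49), (3, 48, 49), (4, 47, 49), …
Count = 208 triangles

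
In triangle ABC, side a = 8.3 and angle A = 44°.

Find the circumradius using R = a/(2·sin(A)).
R = a/(2·sin(A)) = 8.3/(2·sin(44°))
R = 8.3/(2·0.694658) = 8.3/1.389317 = 5.974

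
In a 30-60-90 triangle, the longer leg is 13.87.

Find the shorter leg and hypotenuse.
In a 30-60-90 triangle, sides are in ratio 1 : √3 : 2.
Long leg = short leg·√3  →  short leg = 13.87/√3 = 8.008
Hypotenuse = 2·(short leg) = 2·13.87/√3 = 16.02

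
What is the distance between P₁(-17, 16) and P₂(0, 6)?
Using the distance formula: d = sqrt((x₂-x₁)² + (y₂-y₁)²)
dx = 0 - (-17) = 17
dy = 6 - 16 = -10
d = sqrt(17² + (-10)²) = sqrt(289 + 100) = sqrt(389) = 19.72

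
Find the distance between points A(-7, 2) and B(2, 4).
Using the distance formula: d = sqrt((x₂-x₁)² + (y₂-y₁)²)
dx = 2 - (-7) = 9
dy = 4 - 2 = 2
d = sqrt(9² + 2²) = sqrt(81 + 4) = sqrt(85) = 9.22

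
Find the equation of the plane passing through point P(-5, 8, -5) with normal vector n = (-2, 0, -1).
d = n·P = (-2)(-5) + (0)(8) + (-1)(-5) = 15
Plane: -2x - z = 15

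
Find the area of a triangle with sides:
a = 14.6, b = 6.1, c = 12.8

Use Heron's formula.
s = (a+b+c)/2 = (14.6+6.1+12.8)/2 = 16.75
A = √(s(s-a)(s-b)(s-c)) = √(16.75·2.15·10.65·3.95)
A = √1514.96 = 38.92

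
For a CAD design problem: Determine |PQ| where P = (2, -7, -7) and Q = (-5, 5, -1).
d = √[(-7)² + (12)² + (6)²] = √229 = 15.13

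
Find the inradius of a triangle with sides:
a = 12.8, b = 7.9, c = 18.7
s = (a+b+c)/2 = (12.8+7.9+18.7)/2 = 19.7
Area = √(s(s-a)(s-b)(s-c)) = √(19.7·6.9·11.8·1) = 40.0496
r = Area/s = 40.0496/19.7 = 2.033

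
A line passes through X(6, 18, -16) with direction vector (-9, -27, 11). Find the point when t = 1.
P(1) = (6 + (-9)(1), 18 + (-27)(1), -16 + 11(1)) = (-3, -9, -5)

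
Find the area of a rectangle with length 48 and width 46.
Area = length * width
Area = 48 * 46
Area = 2208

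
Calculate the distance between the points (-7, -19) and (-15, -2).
Using the distance formula: d = sqrt((x₂-x₁)² + (y₂-y₁)²)
dx = (-15) - (-7) = -8
dy = (-2) - (-19) = 17
d = sqrt((-8)² + 17²) = sqrt(64 + 289) = sqrt(353) = 18.79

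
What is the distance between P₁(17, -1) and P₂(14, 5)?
Using the distance formula: d = sqrt((x₂-x₁)² + (y₂-y₁)²)
dx = 14 - 17 = -3
dy = 5 - (-1) = 6
d = sqrt((-3)² + 6²) = sqrt(9 + 36) = sqrt(45) = 6.71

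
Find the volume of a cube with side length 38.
Volume = s³
Volume = 38³
Volume = 54872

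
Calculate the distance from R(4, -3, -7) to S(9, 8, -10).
d = √[(5)² + (11)² + (-3)²] = √155 = 12.45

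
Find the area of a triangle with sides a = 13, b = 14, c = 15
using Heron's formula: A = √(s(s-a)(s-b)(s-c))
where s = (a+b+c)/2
s = (13+14+15)/2 = 21
A = √(21·8·7·6) = √7056 = 84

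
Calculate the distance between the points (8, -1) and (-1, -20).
Using the distance formula: d = sqrt((x₂-x₁)² + (y₂-y₁)²)
dx = (-1) - 8 = -9
dy = (-20) - (-1) = -19
d = sqrt((-9)² + (-19)²) = sqrt(81 + 361) = sqrt(442) = 21.02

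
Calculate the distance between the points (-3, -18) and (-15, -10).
Using the distance formula: d = sqrt((x₂-x₁)² + (y₂-y₁)²)
dx = (-15) - (-3) = -12
dy = (-10) - (-18) = 8
d = sqrt((-12)² + 8²) = sqrt(144 + 64) = sqrt(208) = 14.42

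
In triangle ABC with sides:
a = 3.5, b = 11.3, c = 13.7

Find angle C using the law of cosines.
cos(C) = (a² + b² - c²)/(2ab)
cos(C) = (3.5² + 11.3² - 13.7²)/(2·3.5·11.3) = -47.75/79.1 = -0.603666
C = arccos(-0.603666) = 127.1°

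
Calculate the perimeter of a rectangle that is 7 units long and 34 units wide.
Perimeter = 2 * (length + width)
Perimeter = 2 * (7 + 34)
Perimeter = 2 * 41
Perimeter = 82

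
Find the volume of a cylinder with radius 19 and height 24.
Volume = pi * r² * h
Volume = pi * 19² * 24
Volume = pi * 361 * 24
Volume = pi * 8664
Volume = 27218.76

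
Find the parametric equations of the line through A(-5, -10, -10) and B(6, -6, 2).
Direction vector d = B - A = (11, 4, 12)
x = -5 + 11t, y = -10 + 4t, z = -10 + 12t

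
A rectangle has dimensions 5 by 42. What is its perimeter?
Perimeter = 2 * (length + width)
Perimeter = 2 * (5 + 42)
Perimeter = 2 * 47
Perimeter = 94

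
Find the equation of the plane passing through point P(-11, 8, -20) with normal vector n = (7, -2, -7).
d = n·P = (7)(-11) + (-2)(8) + (-7)(-20) = 47
Plane: 7x - 2y - 7z = 47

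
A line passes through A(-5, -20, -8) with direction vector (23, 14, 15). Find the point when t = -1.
P(-1) = (-5 + 23(-1), -20 + 14(-1), -8 + 15(-1)) = (-28, -34, -23)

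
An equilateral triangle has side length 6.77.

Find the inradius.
For an equilateral triangle, r = s/(2√3) where s is the side.
r = 6.77/(2√3) = 6.77/3.464102 = 1.954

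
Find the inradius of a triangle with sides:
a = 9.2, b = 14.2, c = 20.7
s = (a+b+c)/2 = (9.2+14.2+20.7)/2 = 22.05
Area = √(s(s-a)(s-b)(s-c)) = √(22.05·12.85·7.85·1.35) = 54.7971
r = Area/s = 54.7971/22.05 = 2.485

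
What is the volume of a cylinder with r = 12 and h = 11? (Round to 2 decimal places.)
Volume = pi * r² * h
Volume = pi * 12² * 11
Volume = pi * 144 * 11
Volume = pi * 1584
Volume = 4976.28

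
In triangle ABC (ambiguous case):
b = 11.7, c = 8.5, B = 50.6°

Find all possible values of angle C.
sin(C)/c = sin(B)/b  →  sin(C) = c·sin(B)/b = 8.5·sin(50.6°)/11.7 = 0.561388
C₁ = arcsin(0.561388) = 34.15°,  C₂ = 180° - C₁ = 145.85°
Check C₂: A = 180° - 50.6° - 145.85° = -16.45° ≤ 0, rejected
C = 34.15° (one solution)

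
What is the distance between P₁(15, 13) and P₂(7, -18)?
Using the distance formula: d = sqrt((x₂-x₁)² + (y₂-y₁)²)
dx = 7 - 15 = -8
dy = (-18) - 13 = -31
d = sqrt((-8)² + (-31)²) = sqrt(64 + 961) = sqrt(1025) = 32.02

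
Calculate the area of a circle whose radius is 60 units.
Area = pi * r²
Area = pi * 60²
Area = pi * 3600
Area = 11309.73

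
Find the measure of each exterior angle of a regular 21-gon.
Exterior angle of a regular n-gon = 360/n
Exterior angle = 360/21
Exterior angle = 17.14 degrees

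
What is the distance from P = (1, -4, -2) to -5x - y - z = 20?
d = |(-5)(1) + (-1)(-4) + (-1)(-2) - (20)| / √((-5)² + (-1)² + (-1)²) = 19/√27 = 3.657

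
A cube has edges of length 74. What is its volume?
Volume = s³
Volume = 74³
Volume = 405224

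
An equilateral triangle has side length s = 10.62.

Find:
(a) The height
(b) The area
(a) Height h = s·√3/2 = 10.62·√3/2 = 9.197
(b) Area = (√3/4)·s² = (√3/4)·10.62² = (√3/4)·112.784 = 48.84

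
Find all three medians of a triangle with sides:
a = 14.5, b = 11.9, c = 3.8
Using m_x = ½√(2y² + 2z² - x²):
m_a = ½√(2·11.9² + 2·3.8² - 14.5²) = ½√101.85 = 5.046
m_b = ½√(2·14.5² + 2·3.8² - 11.9²) = ½√307.77 = 8.772
m_c = ½√(2·14.5² + 2·11.9² - 3.8²) = ½√689.28 = 13.13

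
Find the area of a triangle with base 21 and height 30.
Area = (1/2) * base * height
Area = (1/2) * 21 * 30
Area = 315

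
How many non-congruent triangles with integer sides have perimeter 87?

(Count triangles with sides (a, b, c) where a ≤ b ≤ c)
With a ≤ b ≤ c and a + b + c = 87, the triangle inequality a + b > c gives c < 87/2, so c ≤ 43.
Iterate a from 1 to ⌊p/3⌋ = 29; for each a, b ranges from a to ⌊(p−a)/2⌋ with c = p − a − b, keeping only c ≥ b.
Triples: (1, 43, 43), (2, 42, 43), (3, 41, 43), …
Count = 169 triangles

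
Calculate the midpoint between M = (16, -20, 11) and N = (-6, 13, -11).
Midpoint = ((16-6)/2, (-20+13)/2, (11-11)/2) = (5, -3.5, 0)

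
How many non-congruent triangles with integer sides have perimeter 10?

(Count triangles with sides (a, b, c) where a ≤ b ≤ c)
With a ≤ b ≤ c and a + b + c = 10, the triangle inequality a + b > c gives c < 10/2, so c ≤ 4.
Iterate a from 1 to ⌊p/3⌋ = 3; for each a, b ranges from a to ⌊(p−a)/2⌋ with c = p − a − b, keeping only c ≥ b.
Triples: (2, 4, 4), (3, 3, 4)
Count = 2 triangles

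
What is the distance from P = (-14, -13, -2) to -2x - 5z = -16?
d = |(-2)(-14) + 0(-13) + (-5)(-2) - (-16)| / √((-2)² + 0² + (-5)²) = 54/√29 = 10.03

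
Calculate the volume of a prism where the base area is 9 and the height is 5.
Volume = base area * height
Volume = 9 * 5
Volume = 45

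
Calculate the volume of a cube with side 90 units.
Volume = s³
Volume = 90³
Volume = 729000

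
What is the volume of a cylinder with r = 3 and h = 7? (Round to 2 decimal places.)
Volume = pi * r² * h
Volume = pi * 3² * 7
Volume = pi * 9 * 7
Volume = pi * 63
Volume = 197.92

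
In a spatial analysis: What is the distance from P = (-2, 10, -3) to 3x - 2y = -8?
d = |3(-2) + (-2)(10) + 0(-3) - (-8)| / √(3² + (-2)² + 0²) = 18/√13 = 4.992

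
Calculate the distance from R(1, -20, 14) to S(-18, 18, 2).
d = √[(-19)² + (38)² + (-12)²] = √1949 = 44.15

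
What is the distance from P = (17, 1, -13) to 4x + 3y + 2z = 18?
d = |4(17) + 3(1) + 2(-13) - (18)| / √(4² + 3² + 2²) = 27/√29 = 5.014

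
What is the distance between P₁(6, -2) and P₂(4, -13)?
Using the distance formula: d = sqrt((x₂-x₁)² + (y₂-y₁)²)
dx = 4 - 6 = -2
dy = (-13) - (-2) = -11
d = sqrt((-2)² + (-11)²) = sqrt(4 + 121) = sqrt(125) = 11.18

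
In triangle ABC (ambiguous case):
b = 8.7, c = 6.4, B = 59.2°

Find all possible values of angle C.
sin(C)/c = sin(B)/b  →  sin(C) = c·sin(B)/b = 6.4·sin(59.2°)/8.7 = 0.631879
C₁ = arcsin(0.631879) = 39.19°,  C₂ = 180° - C₁ = 140.81°
Check C₂: A = 180° - 59.2° - 140.81° = -20.01° ≤ 0, rejected
C = 39.19° (one solution)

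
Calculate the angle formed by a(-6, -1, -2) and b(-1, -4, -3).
a·b = 16, |a|² = 41, |b|² = 26
cos θ = 16/√1066 ≈ 0.4901
θ ≈ 60.66°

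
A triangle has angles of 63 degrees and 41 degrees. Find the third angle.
Sum of angles in a triangle = 180 degrees
Third angle = 180 - 63 - 41
Third angle = 76 degrees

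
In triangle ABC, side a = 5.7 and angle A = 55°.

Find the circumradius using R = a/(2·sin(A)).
R = a/(2·sin(A)) = 5.7/(2·sin(55°))
R = 5.7/(2·0.819152) = 5.7/1.638304 = 3.479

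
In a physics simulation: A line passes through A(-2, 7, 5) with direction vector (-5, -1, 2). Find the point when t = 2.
P(2) = (-2 + (-5)(2), 7 + (-1)(2), 5 + 2(2)) = (-12, 5, 9)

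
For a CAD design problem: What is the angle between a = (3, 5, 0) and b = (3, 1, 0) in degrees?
a·b = 14, |a|² = 34, |b|² = 10
cos θ = 14/√340 ≈ 0.7593
θ ≈ 40.6°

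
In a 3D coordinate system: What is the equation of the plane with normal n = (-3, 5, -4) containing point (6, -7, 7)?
d = n·P = (-3)(6) + (5)(-7) + (-4)(7) = -81
Plane: -3x + 5y - 4z = -81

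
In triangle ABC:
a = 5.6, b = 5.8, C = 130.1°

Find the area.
Using A = ½ab·sin(C):
A = ½·5.6·5.8·sin(130.1°) = ½·32.48·0.764921 = 12.42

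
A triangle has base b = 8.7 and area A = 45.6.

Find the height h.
A = ½bh  →  h = 2A/b
h = 2·45.6/8.7 = 10.48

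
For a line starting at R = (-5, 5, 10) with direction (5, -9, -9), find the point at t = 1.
P(1) = (-5 + 5(1), 5 + (-9)(1), 10 + (-9)(1)) = (0, -4, 1)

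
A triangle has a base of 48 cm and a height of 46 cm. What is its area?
Area = (1/2) * base * height
Area = (1/2) * 48 * 46
Area = 1104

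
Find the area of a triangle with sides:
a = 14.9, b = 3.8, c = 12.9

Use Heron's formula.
s = (a+b+c)/2 = (14.9+3.8+12.9)/2 = 15.8
A = √(s(s-a)(s-b)(s-c)) = √(15.8·0.9·12·2.9)
A = √494.856 = 22.25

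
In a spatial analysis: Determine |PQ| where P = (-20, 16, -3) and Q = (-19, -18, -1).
d = √[(1)² + (-34)² + (2)²] = √1161 = 34.07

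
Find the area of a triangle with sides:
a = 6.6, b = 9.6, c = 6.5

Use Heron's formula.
s = (a+b+c)/2 = (6.6+9.6+6.5)/2 = 11.35
A = √(s(s-a)(s-b)(s-c)) = √(11.35·4.75·1.75·4.85)
A = √457.582 = 21.39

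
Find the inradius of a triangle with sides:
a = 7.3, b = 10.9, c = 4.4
s = (a+b+c)/2 = (7.3+10.9+4.4)/2 = 11.3
Area = √(s(s-a)(s-b)(s-c)) = √(11.3·4·0.4·6.9) = 11.1692
r = Area/s = 11.1692/11.3 = 0.9884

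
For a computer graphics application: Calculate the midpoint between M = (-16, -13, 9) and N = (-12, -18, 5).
Midpoint = ((-16-12)/2, (-13-18)/2, (9+5)/2) = (-14, -15.5, 7)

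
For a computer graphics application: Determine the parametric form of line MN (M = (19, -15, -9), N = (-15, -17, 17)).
Direction vector d = N - M = (-34, -2, 26)
x = 19 - 34t, y = -15 - 2t, z = -9 + 26t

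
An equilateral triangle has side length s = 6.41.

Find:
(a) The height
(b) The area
(a) Height h = s·√3/2 = 6.41·√3/2 = 5.551
(b) Area = (√3/4)·s² = (√3/4)·6.41² = (√3/4)·41.0881 = 17.79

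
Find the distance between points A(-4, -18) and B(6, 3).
Using the distance formula: d = sqrt((x₂-x₁)² + (y₂-y₁)²)
dx = 6 - (-4) = 10
dy = 3 - (-18) = 21
d = sqrt(10² + 21²) = sqrt(100 + 441) = sqrt(541) = 23.26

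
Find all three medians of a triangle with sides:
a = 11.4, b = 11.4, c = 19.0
Using m_x = ½√(2y² + 2z² - x²):
m_a = ½√(2·11.4² + 2·19.0² - 11.4²) = ½√851.96 = 14.59
m_b = ½√(2·11.4² + 2·19.0² - 11.4²) = ½√851.96 = 14.59
m_c = ½√(2·11.4² + 2·11.4² - 19.0²) = ½√158.84 = 6.302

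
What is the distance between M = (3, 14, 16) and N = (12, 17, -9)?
d = √[(9)² + (3)² + (-25)²] = √715 = 26.74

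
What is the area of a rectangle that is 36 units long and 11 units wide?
Area = length * width
Area = 36 * 11
Area = 396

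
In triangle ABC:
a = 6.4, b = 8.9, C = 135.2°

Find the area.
Using A = ½ab·sin(C):
A = ½·6.4·8.9·sin(135.2°) = ½·56.96·0.704634 = 20.07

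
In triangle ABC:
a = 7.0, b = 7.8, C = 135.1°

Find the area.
Using A = ½ab·sin(C):
A = ½·7.0·7.8·sin(135.1°) = ½·54.6·0.705872 = 19.27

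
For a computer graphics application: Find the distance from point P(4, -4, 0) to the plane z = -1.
d = |0(4) + 0(-4) + 1(0) - (-1)| / √(0² + 0² + 1²) = 1/√1 = 1.0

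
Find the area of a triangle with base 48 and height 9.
Area = (1/2) * base * height
Area = (1/2) * 48 * 9
Area = 216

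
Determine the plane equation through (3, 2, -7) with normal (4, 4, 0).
d = n·P = (4)(3) + (4)(2) + (0)(-7) = 20
Plane: 4x + 4y = 20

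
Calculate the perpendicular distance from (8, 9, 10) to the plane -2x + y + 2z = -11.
d = |(-2)(8) + 1(9) + 2(10) - (-11)| / √((-2)² + 1² + 2²) = 24/√9 = 8.0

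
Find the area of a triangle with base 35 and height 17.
Area = (1/2) * base * height
Area = (1/2) * 35 * 17
Area = 297.50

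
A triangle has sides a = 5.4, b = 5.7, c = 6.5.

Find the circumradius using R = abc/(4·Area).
s = (a+b+c)/2 = 8.8
Area = √(s(s-a)(s-b)(s-c)) = √(8.8·3.4·3.1·2.3) = 14.6058
R = abc/(4·Area) = (5.4·5.7·6.5)/(4·14.6058) = 200.07/58.4232 = 3.424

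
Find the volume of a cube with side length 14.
Volume = s³
Volume = 14³
Volume = 2744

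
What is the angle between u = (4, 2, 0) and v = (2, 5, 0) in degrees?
u·v = 18, |u|² = 20, |v|² = 29
cos θ = 18/√580 ≈ 0.7474
θ ≈ 41.63°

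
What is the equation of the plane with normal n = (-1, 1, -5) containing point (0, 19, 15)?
d = n·P = (-1)(0) + (1)(19) + (-5)(15) = -56
Plane: -x + y - 5z = -56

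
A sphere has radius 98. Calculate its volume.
Volume = (4/3) * pi * r³
Volume = (4/3) * pi * 98³
Volume = (4/3) * pi * 941192
Volume = 3942455.83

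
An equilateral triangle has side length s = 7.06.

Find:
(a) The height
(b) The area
(a) Height h = s·√3/2 = 7.06·√3/2 = 6.114
(b) Area = (√3/4)·s² = (√3/4)·7.06² = (√3/4)·49.8436 = 21.58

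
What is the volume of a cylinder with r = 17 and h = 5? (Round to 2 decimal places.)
Volume = pi * r² * h
Volume = pi * 17² * 5
Volume = pi * 289 * 5
Volume = pi * 1445
Volume = 4539.60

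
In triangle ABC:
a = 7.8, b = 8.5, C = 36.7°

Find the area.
Using A = ½ab·sin(C):
A = ½·7.8·8.5·sin(36.7°) = ½·66.3·0.597625 = 19.81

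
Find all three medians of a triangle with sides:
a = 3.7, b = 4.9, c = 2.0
Using m_x = ½√(2y² + 2z² - x²):
m_a = ½√(2·4.9² + 2·2.0² - 3.7²) = ½√42.33 = 3.253
m_b = ½√(2·3.7² + 2·2.0² - 4.9²) = ½√11.37 = 1.686
m_c = ½√(2·3.7² + 2·4.9² - 2.0²) = ½√71.4 = 4.225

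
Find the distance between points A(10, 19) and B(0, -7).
Using the distance formula: d = sqrt((x₂-x₁)² + (y₂-y₁)²)
dx = 0 - 10 = -10
dy = (-7) - 19 = -26
d = sqrt((-10)² + (-26)²) = sqrt(100 + 676) = sqrt(776) = 27.86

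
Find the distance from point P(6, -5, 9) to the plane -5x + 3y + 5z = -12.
d = |(-5)(6) + 3(-5) + 5(9) - (-12)| / √((-5)² + 3² + 5²) = 12/√59 = 1.562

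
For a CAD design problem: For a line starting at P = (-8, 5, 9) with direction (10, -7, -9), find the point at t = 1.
P(1) = (-8 + 10(1), 5 + (-7)(1), 9 + (-9)(1)) = (2, -2, 0)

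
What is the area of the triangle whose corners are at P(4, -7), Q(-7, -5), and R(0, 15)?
Using the coordinate formula: Area = (1/2)|x₁(y₂-y₃) + x₂(y₃-y₁) + x₃(y₁-y₂)|
Area = (1/2)|4((-5)-15) + (-7)(15-(-7)) + 0((-7)-(-5))|
Area = (1/2)|4*(-20) + (-7)*22 + 0*(-2)|
Area = (1/2)|(-80) + (-154) + 0|
Area = (1/2)*234 = 117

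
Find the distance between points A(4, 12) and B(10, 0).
Using the distance formula: d = sqrt((x₂-x₁)² + (y₂-y₁)²)
dx = 10 - 4 = 6
dy = 0 - 12 = -12
d = sqrt(6² + (-12)²) = sqrt(36 + 144) = sqrt(180) = 13.42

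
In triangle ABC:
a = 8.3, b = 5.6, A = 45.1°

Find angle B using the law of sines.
sin(B)/b = sin(A)/a
sin(B) = b·sin(A)/a = 5.6·sin(45.1°)/8.3 = 0.477916
B = arcsin(0.477916) = 28.55°  (b ≤ a, so B ≤ A and the acute solution is unique)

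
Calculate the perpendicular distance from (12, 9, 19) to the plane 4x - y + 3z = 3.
d = |4(12) + (-1)(9) + 3(19) - (3)| / √(4² + (-1)² + 3²) = 93/√26 = 18.24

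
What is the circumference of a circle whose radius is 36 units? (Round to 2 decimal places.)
Circumference = 2 * pi * r
Circumference = 2 * pi * 36
Circumference = 226.19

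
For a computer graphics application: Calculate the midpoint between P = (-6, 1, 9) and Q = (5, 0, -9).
Midpoint = ((-6+5)/2, (1+0)/2, (9-9)/2) = (-0.5, 0.5, 0)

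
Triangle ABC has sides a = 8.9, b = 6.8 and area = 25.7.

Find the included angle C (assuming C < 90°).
Area = ½ab·sin(C)  →  sin(C) = 2·Area/(ab)
sin(C) = 2·25.7/(8.9·6.8) = 0.849306
C = arcsin(0.849306) = 58.14°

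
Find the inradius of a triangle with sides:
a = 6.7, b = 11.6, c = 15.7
s = (a+b+c)/2 = (6.7+11.6+15.7)/2 = 17
Area = √(s(s-a)(s-b)(s-c)) = √(17·10.3·5.4·1.3) = 35.06
r = Area/s = 35.06/17 = 2.062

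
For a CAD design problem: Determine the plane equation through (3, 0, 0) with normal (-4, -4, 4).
d = n·P = (-4)(3) + (-4)(0) + (4)(0) = -12
Plane: -4x - 4y + 4z = -12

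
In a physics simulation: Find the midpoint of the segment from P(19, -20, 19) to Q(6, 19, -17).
Midpoint = ((19+6)/2, (-20+19)/2, (19-17)/2) = (12.5, -0.5, 1)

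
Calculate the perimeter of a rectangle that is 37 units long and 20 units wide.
Perimeter = 2 * (length + width)
Perimeter = 2 * (37 + 20)
Perimeter = 2 * 57
Perimeter = 114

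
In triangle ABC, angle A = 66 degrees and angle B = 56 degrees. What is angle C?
Sum of angles in a triangle = 180 degrees
Third angle = 180 - 66 - 56
Third angle = 58 degrees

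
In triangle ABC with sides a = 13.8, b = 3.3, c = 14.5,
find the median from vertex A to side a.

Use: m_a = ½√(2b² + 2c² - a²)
m_a = ½√(2·3.3² + 2·14.5² - 13.8²)
m_a = ½√(21.78 + 420.5 - 190.44) = ½√251.84 = 7.935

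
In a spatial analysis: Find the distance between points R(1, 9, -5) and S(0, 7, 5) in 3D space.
d = √[(-1)² + (-2)² + (10)²] = √105 = 10.25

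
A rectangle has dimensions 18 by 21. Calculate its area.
Area = length * width
Area = 18 * 21
Area = 378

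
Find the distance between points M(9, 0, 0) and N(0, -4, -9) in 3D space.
d = √[(-9)² + (-4)² + (-9)²] = √178 = 13.34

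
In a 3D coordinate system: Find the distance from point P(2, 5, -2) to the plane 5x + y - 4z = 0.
d = |5(2) + 1(5) + (-4)(-2) - (0)| / √(5² + 1² + (-4)²) = 23/√42 = 3.549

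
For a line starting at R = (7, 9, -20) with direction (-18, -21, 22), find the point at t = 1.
P(1) = (7 + (-18)(1), 9 + (-21)(1), -20 + 22(1)) = (-11, -12, 2)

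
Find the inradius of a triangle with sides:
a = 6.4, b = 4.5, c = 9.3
s = (a+b+c)/2 = (6.4+4.5+9.3)/2 = 10.1
Area = √(s(s-a)(s-b)(s-c)) = √(10.1·3.7·5.6·0.8) = 12.939
r = Area/s = 12.939/10.1 = 1.281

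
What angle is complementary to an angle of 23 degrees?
Complementary angles sum to 90 degrees.
Other angle = 90 - 23
Other angle = 67 degrees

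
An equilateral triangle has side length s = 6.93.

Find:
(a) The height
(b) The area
(a) Height h = s·√3/2 = 6.93·√3/2 = 6.002
(b) Area = (√3/4)·s² = (√3/4)·6.93² = (√3/4)·48.0249 = 20.8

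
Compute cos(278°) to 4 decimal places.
cos(278 degrees) = 0.1392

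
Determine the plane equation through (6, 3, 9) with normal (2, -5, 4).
d = n·P = (2)(6) + (-5)(3) + (4)(9) = 33
Plane: 2x - 5y + 4z = 33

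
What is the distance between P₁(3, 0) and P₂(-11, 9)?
Using the distance formula: d = sqrt((x₂-x₁)² + (y₂-y₁)²)
dx = (-11) - 3 = -14
dy = 9 - 0 = 9
d = sqrt((-14)² + 9²) = sqrt(196 + 81) = sqrt(277) = 16.64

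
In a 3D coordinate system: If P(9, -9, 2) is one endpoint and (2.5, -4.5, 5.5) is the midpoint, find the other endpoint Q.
Q = (2×2.5 - 9, 2×(-4.5) - (-9), 2×5.5 - 2) = (-4, 0, 9)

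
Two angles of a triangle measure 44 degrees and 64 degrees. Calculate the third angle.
Sum of angles in a triangle = 180 degrees
Third angle = 180 - 44 - 64
Third angle = 72 degrees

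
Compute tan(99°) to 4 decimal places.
tan(99 degrees) = -6.3138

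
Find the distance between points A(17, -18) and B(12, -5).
Using the distance formula: d = sqrt((x₂-x₁)² + (y₂-y₁)²)
dx = 12 - 17 = -5
dy = (-5) - (-18) = 13
d = sqrt((-5)² + 13²) = sqrt(25 + 169) = sqrt(194) = 13.93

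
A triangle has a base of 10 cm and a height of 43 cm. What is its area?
Area = (1/2) * base * height
Area = (1/2) * 10 * 43
Area = 215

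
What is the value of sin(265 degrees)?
sin(265 degrees) = -0.9962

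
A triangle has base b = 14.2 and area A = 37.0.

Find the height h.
A = ½bh  →  h = 2A/b
h = 2·37.0/14.2 = 5.211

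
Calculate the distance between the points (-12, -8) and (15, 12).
Using the distance formula: d = sqrt((x₂-x₁)² + (y₂-y₁)²)
dx = 15 - (-12) = 27
dy = 12 - (-8) = 20
d = sqrt(27² + 20²) = sqrt(729 + 400) = sqrt(1129) = 33.60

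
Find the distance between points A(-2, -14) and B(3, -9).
Using the distance formula: d = sqrt((x₂-x₁)² + (y₂-y₁)²)
dx = 3 - (-2) = 5
dy = (-9) - (-14) = 5
d = sqrt(5² + 5²) = sqrt(25 + 25) = sqrt(50) = 7.07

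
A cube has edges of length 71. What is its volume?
Volume = s³
Volume = 71³
Volume = 357911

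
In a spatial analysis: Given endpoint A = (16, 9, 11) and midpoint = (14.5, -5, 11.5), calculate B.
B = (2×14.5 - 16, 2×(-5) - 9, 2×11.5 - 11) = (13, -19, 12)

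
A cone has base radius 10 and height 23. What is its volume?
Volume = (1/3) * pi * r² * h
Volume = (1/3) * pi * 10² * 23
Volume = (1/3) * pi * 100 * 23
Volume = (1/3) * pi * 2300
Volume = 2408.55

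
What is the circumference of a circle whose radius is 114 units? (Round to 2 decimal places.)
Circumference = 2 * pi * r
Circumference = 2 * pi * 114
Circumference = 716.28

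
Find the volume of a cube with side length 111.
Volume = s³
Volume = 111³
Volume = 1367631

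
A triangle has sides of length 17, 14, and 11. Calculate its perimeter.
Perimeter = sum of all sides
Perimeter = 17 + 14 + 11
Perimeter = 42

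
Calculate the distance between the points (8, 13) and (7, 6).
Using the distance formula: d = sqrt((x₂-x₁)² + (y₂-y₁)²)
dx = 7 - 8 = -1
dy = 6 - 13 = -7
d = sqrt((-1)² + (-7)²) = sqrt(1 + 49) = sqrt(50) = 7.07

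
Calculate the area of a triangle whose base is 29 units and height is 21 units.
Area = (1/2) * base * height
Area = (1/2) * 29 * 21
Area = 304.50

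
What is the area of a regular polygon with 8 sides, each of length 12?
For a regular 8-gon with side length s = 12:
Apothem a = s / (2*tan(pi/8)) = 12 / (2*tan(pi/8)) ≈ 14.4853
Perimeter P = 8 * 12 = 96
Area = (1/2) * P * a = (1/2) * 96 * 14.4853 = 695.29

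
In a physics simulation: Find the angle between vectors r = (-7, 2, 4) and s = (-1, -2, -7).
r·s = -25, |r|² = 69, |s|² = 54
cos θ = -25/√3726 ≈ -0.4096
θ ≈ 114.2°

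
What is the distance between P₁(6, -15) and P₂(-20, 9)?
Using the distance formula: d = sqrt((x₂-x₁)² + (y₂-y₁)²)
dx = (-20) - 6 = -26
dy = 9 - (-15) = 24
d = sqrt((-26)² + 24²) = sqrt(676 + 576) = sqrt(1252) = 35.38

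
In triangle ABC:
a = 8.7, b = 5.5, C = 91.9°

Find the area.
Using A = ½ab·sin(C):
A = ½·8.7·5.5·sin(91.9°) = ½·47.85·0.999450 = 23.91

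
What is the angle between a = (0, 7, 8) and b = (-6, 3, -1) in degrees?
a·b = 13, |a|² = 113, |b|² = 46
cos θ = 13/√5198 ≈ 0.1803
θ ≈ 79.61°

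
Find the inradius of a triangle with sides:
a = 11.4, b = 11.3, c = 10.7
s = (a+b+c)/2 = (11.4+11.3+10.7)/2 = 16.7
Area = √(s(s-a)(s-b)(s-c)) = √(16.7·5.3·5.4·6) = 53.5511
r = Area/s = 53.5511/16.7 = 3.207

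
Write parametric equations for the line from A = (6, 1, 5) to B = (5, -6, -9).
Direction vector d = B - A = (-1, -7, -14)
x = 6 - t, y = 1 - 7t, z = 5 - 14t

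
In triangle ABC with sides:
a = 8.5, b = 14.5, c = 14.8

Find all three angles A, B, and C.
By the law of cosines:
cos(A) = (b² + c² - a²)/(2bc) = 0.831873  →  A = 33.71°
cos(B) = (a² + c² - b²)/(2ac) = 0.322099  →  B = 71.21°
cos(C) = (a² + b² - c²)/(2ab) = 0.257444  →  C = 75.08°
Check: A + B + C = 180.0° ✓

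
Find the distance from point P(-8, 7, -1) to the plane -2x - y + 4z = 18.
d = |(-2)(-8) + (-1)(7) + 4(-1) - (18)| / √((-2)² + (-1)² + 4²) = 13/√21 = 2.837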